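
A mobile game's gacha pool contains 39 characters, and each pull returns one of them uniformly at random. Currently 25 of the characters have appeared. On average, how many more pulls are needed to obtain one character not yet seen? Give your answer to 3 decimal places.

Each pull yields a new character with probability (39-25)/39 = 14/39, so the wait is geometric with mean 39/14.
E = 39/14 = 2.7857.

2.786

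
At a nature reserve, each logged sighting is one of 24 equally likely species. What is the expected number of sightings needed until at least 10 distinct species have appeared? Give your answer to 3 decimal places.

Going from k to k+1 distinct takes a geometric number of sightings with mean 24/(24-k).
Sum over k = 0,...,9: E = 24/24 + 24/23 + 24/22 + ... + 24/16 + 24/15 = 12.5855.

12.586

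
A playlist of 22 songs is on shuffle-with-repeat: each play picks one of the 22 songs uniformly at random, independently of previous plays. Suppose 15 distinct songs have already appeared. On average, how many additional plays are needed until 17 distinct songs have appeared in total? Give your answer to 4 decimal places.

6.8095

From k distinct to k+1 distinct takes on average 22/(22-k) plays.
Sum over k = 15,...,16: E = 22/7 + 22/6 = 6.80952.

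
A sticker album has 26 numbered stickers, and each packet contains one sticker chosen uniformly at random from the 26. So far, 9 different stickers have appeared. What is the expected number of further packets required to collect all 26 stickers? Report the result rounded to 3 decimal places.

89.428

With k distinct stickers already seen, the next new one takes an expected 26/(26-k) packets.
Sum over k = 9,...,25: E = 26/17 + 26/16 + 26/15 + ... + 26/2 + 26/1 = 89.4284.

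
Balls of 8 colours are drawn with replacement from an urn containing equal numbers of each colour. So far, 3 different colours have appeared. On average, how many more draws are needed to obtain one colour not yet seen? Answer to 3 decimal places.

1.600

The number of draws until the next new colour is geometric with success probability 5/8, so its mean is 8/5.
E = 8/5 = 1.6000.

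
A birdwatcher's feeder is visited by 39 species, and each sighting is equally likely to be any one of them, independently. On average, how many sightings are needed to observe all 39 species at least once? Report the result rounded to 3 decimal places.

After k distinct species have appeared, the next sighting gives a new one with probability (39-k)/39, so the expected wait for the (k+1)-th is 39/(39-k).
E[T] = 39/39 + 39/38 + 39/37 + ... + 39/2 + 39/1 = 39·H_{39}.
H_{39} = 4.2535, so E[T] = 165.8882.

165.888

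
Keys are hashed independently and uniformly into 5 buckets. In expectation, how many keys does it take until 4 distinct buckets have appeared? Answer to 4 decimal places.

Going from k to k+1 distinct takes a geometric number of keys with mean 5/(5-k).
Sum over k = 0,...,3: E = 5/5 + 5/4 + 5/3 + 5/2 = 6.41667.

6.4167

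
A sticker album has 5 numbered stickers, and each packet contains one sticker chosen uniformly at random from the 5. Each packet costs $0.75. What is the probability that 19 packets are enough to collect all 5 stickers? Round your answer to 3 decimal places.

0.929

By inclusion–exclusion over which stickers are missing,
P(all seen) = Σ_{j=0}^{5} (-1)^j C(5,j)((5-j)/5)^19
= 1.0000 - 0.0721 + 0.0006 - 0.0000 + 0.0000 - 0.0000
= 0.9286.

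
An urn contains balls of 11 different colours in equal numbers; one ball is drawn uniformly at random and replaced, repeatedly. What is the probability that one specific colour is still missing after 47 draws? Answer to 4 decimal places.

Each draw misses the fixed colour with probability (11-1)/11 = 10/11, independently.
P(still missing after 47) = (10/11)^47 = 0.01134.

0.0113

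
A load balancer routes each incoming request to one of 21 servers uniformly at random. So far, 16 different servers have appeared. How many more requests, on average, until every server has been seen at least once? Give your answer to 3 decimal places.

47.950

With k distinct servers already seen, the next new one takes an expected 21/(21-k) requests.
Sum over k = 16,...,20: E = 21/5 + 21/4 + 21/3 + 21/2 + 21/1 = 47.9500.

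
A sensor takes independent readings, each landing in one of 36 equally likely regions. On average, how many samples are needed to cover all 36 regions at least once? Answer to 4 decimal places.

After k distinct regions have appeared, the next sample gives a new one with probability (36-k)/36, so the expected wait for the (k+1)-th is 36/(36-k).
E[T] = 36/36 + 36/35 + 36/34 + ... + 36/2 + 36/1 = 36·H_{36}.
H_{36} = 4.17456, so E[T] = 150.28413.

150.2841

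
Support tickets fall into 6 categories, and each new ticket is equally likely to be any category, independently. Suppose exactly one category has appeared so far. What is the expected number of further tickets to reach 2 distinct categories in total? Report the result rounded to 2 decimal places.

The wait to go from k to k+1 distinct categories is geometric with mean 6/(6-k).
Only the k = 1 term is needed: E = 6/5 = 1.200.

1.20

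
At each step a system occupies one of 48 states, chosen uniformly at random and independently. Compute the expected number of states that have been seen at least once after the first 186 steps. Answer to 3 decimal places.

For each state, P(seen in 186 steps) = 1 - (47/48)^186 = 0.9801.
By linearity of expectation, E[distinct seen] = 48·(1 - (47/48)^186) = 47.0437.

47.044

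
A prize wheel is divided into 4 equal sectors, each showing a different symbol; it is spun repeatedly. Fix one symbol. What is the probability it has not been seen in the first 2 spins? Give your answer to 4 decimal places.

0.5625

On each spin the fixed symbol fails to appear with probability 3/4.
P(still missing after 2) = (3/4)^2 = 0.56250.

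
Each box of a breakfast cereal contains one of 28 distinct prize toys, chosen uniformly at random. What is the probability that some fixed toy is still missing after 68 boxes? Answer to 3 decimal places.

0.084

Each box misses the fixed toy with probability (28-1)/28 = 27/28, independently.
P(still missing after 68) = (27/28)^68 = 0.0843.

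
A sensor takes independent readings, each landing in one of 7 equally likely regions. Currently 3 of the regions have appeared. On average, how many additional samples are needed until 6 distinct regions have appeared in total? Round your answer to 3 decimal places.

7.583

From k distinct to k+1 distinct takes on average 7/(7-k) samples.
Sum over k = 3,...,5: E = 7/4 + 7/3 + 7/2 = 7.5833.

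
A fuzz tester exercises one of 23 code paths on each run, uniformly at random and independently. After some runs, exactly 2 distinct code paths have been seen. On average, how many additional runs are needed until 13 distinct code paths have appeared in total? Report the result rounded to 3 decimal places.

The wait to go from k to k+1 distinct code paths is geometric with mean 23/(23-k).
Sum over k = 2,...,12: E = 23/21 + 23/20 + 23/19 + ... + 23/12 + 23/11 = 16.4770.

16.477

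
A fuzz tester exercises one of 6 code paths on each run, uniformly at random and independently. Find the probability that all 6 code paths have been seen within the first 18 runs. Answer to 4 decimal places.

0.7847

Let A_i be the event that code path i is missing after 18 runs. By inclusion–exclusion on the A_i,
P(all seen) = Σ_{j=0}^{6} (-1)^j C(6,j)((6-j)/6)^18
= 1.00000 - 0.22537 + 0.01015 - 0.00008 + 0.00000 - 0.00000 + 0.00000
= 0.78471.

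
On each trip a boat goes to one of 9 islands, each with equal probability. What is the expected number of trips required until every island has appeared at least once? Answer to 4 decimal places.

The wait to go from k to k+1 distinct islands is geometric with mean 9/(9-k).
E[T] = 9/9 + 9/8 + 9/7 + ... + 9/2 + 9/1 = 9·H_{9}.
H_{9} = 2.82897, so E[T] = 25.46071.

25.4607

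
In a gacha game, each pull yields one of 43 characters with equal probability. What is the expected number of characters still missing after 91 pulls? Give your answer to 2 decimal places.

For each character, P(unseen after 91) = (42/43)^91 = 0.118.
By linearity of expectation, E[unseen] = 43·(42/43)^91 = 5.053.

5.05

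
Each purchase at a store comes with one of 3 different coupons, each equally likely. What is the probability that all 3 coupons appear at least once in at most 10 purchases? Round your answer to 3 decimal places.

Let A_i be the event that coupon i is missing after 10 purchases. By inclusion–exclusion on the A_i,
P(all seen) = Σ_{j=0}^{3} (-1)^j C(3,j)((3-j)/3)^10
= 1.0000 - 0.0520 + 0.0001 - 0.0000
= 0.9480.

0.948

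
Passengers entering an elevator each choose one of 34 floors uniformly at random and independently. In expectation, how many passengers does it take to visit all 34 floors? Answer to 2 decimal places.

140.02

Split into phases: going from k distinct to k+1 distinct takes on average 34/(34-k) passengers.
E[T] = 34/34 + 34/33 + 34/32 + ... + 34/2 + 34/1 = 34·H_{34}.
H_{34} = 4.118, so E[T] = 140.019.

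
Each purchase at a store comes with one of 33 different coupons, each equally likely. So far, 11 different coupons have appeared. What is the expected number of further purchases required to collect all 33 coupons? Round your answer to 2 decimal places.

121.80

With k distinct coupons already seen, the next new one takes an expected 33/(33-k) purchases.
Sum over k = 11,...,32: E = 33/22 + 33/21 + 33/20 + ... + 33/2 + 33/1 = 121.797.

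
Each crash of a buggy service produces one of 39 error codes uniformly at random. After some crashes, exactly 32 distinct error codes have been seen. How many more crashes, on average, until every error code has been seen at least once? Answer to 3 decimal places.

With k distinct error codes already seen, the next new one takes an expected 39/(39-k) crashes.
Sum over k = 32,...,38: E = 39/7 + 39/6 + 39/5 + ... + 39/2 + 39/1 = 101.1214.

101.121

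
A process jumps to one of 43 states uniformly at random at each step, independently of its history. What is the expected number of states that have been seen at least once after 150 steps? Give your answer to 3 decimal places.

41.739

For each state, P(seen in 150 steps) = 1 - (42/43)^150 = 0.9707.
By linearity of expectation, E[distinct seen] = 43·(1 - (42/43)^150) = 41.7394.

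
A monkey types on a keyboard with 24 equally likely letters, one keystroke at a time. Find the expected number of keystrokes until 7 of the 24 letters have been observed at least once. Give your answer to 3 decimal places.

With k distinct letters already seen, the next new one arrives after an expected 24/(24-k) keystrokes.
Sum over k = 0,...,6: E = 24/24 + 24/23 + 24/22 + ... + 24/19 + 24/18 = 8.0737.

8.074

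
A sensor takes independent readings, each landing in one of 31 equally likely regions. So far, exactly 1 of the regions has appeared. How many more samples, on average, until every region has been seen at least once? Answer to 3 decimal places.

With k distinct regions already seen, the next new one takes an expected 31/(31-k) samples.
Sum over k = 1,...,30: E = 31/30 + 31/29 + 31/28 + ... + 31/2 + 31/1 = 123.8446.

123.845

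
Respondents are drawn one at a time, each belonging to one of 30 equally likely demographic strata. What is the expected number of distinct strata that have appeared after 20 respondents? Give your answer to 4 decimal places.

14.7715

For each stratum, P(seen in 20 respondents) = 1 - (29/30)^20 = 0.49238.
By linearity of expectation, E[distinct seen] = 30·(1 - (29/30)^20) = 14.77154.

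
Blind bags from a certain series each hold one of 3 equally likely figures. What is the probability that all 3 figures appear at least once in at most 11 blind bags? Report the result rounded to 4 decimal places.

0.9653

By inclusion–exclusion over which figures are missing,
P(all seen) = Σ_{j=0}^{3} (-1)^j C(3,j)((3-j)/3)^11
= 1.00000 - 0.03468 + 0.00002 - 0.00000
= 0.96533.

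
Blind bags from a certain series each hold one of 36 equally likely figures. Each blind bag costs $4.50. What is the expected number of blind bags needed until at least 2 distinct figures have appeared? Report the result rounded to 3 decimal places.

2.029

With k distinct figures already seen, the next new one arrives after an expected 36/(36-k) blind bags.
Sum over k = 0,...,1: E = 36/36 + 36/35 = 2.0286.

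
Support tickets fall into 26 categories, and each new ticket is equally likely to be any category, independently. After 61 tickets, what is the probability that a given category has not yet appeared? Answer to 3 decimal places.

0.091

On each ticket the fixed category fails to appear with probability 25/26.
P(still missing after 61) = (25/26)^61 = 0.0914.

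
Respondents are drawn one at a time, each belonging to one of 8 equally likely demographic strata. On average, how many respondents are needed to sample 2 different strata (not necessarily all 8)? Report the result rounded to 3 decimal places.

2.143

Going from k to k+1 distinct takes a geometric number of respondents with mean 8/(8-k).
Sum over k = 0,...,1: E = 8/8 + 8/7 = 2.1429.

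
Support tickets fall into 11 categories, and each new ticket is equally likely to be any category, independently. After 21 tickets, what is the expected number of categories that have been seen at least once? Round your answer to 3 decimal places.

9.514

For each category, P(seen in 21 tickets) = 1 - (10/11)^21 = 0.8649.
By linearity of expectation, E[distinct seen] = 11·(1 - (10/11)^21) = 9.5136.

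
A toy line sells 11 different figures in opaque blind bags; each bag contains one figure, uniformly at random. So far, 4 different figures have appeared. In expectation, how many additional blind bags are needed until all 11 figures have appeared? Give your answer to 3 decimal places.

From k distinct to k+1 distinct takes on average 11/(11-k) blind bags.
Sum over k = 4,...,10: E = 11/7 + 11/6 + 11/5 + ... + 11/2 + 11/1 = 28.5214.

28.521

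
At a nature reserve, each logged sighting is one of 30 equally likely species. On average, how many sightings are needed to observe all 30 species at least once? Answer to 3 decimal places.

Split into phases: going from k distinct to k+1 distinct takes on average 30/(30-k) sightings.
E[T] = 30/30 + 30/29 + 30/28 + ... + 30/2 + 30/1 = 30·H_{30}.
H_{30} = 3.9950, so E[T] = 119.8496.

119.850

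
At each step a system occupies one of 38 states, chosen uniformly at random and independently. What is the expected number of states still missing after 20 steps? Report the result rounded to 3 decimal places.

For each state, P(unseen after 20) = (37/38)^20 = 0.5866.
By linearity of expectation, E[unseen] = 38·(37/38)^20 = 22.2919.

22.292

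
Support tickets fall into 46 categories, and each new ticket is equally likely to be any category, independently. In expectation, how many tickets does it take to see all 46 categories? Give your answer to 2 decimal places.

203.17

Split into phases: going from k distinct to k+1 distinct takes on average 46/(46-k) tickets.
E[T] = 46/46 + 46/45 + 46/44 + ... + 46/2 + 46/1 = 46·H_{46}.
H_{46} = 4.417, so E[T] = 203.168.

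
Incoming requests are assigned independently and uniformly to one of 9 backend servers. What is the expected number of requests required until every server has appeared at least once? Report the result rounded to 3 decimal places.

After k distinct servers have appeared, the next request gives a new one with probability (9-k)/9, so the expected wait for the (k+1)-th is 9/(9-k).
E[T] = 9/9 + 9/8 + 9/7 + ... + 9/2 + 9/1 = 9·H_{9}.
H_{9} = 2.8290, so E[T] = 25.4607.

25.461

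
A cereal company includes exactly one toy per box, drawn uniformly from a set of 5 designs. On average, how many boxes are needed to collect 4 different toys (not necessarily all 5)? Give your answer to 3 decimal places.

6.417

Going from k to k+1 distinct takes a geometric number of boxes with mean 5/(5-k).
Sum over k = 0,...,3: E = 5/5 + 5/4 + 5/3 + 5/2 = 6.4167.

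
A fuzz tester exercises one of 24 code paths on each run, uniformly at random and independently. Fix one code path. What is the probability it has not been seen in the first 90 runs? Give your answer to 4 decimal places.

0.0217

On each run the fixed code path fails to appear with probability 23/24.
P(still missing after 90) = (23/24)^90 = 0.02170.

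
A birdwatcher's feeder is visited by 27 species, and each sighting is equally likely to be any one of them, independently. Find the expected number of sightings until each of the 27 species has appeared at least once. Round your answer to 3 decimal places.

105.069

Split into phases: going from k distinct to k+1 distinct takes on average 27/(27-k) sightings.
E[T] = 27/27 + 27/26 + 27/25 + ... + 27/2 + 27/1 = 27·H_{27}.
H_{27} = 3.8915, so E[T] = 105.0693.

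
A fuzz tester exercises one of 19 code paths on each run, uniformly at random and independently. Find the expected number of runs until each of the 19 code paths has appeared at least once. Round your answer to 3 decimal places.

After k distinct code paths have appeared, the next run gives a new one with probability (19-k)/19, so the expected wait for the (k+1)-th is 19/(19-k).
E[T] = 19/19 + 19/18 + 19/17 + ... + 19/2 + 19/1 = 19·H_{19}.
H_{19} = 3.5477, so E[T] = 67.4071.

67.407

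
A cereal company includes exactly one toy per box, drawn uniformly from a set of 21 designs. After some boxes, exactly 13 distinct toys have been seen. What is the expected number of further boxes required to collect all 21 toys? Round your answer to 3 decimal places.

The wait to go from k to k+1 distinct toys is geometric with mean 21/(21-k).
Sum over k = 13,...,20: E = 21/8 + 21/7 + 21/6 + ... + 21/2 + 21/1 = 57.0750.

57.075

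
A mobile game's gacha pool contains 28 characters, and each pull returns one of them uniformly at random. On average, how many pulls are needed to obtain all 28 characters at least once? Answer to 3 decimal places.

The wait to go from k to k+1 distinct characters is geometric with mean 28/(28-k).
E[T] = 28/28 + 28/27 + 28/26 + ... + 28/2 + 28/1 = 28·H_{28}.
H_{28} = 3.9272, so E[T] = 109.9608.

109.961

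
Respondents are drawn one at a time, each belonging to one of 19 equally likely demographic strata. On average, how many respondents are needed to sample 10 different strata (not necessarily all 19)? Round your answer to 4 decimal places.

Going from k to k+1 distinct takes a geometric number of respondents with mean 19/(19-k).
Sum over k = 0,...,9: E = 19/19 + 19/18 + 19/17 + ... + 19/11 + 19/10 = 13.65666.

13.6567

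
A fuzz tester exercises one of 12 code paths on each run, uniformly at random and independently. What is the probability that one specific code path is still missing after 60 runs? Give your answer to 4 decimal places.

Each run misses the fixed code path with probability (12-1)/12 = 11/12, independently.
P(still missing after 60) = (11/12)^60 = 0.00540.

0.0054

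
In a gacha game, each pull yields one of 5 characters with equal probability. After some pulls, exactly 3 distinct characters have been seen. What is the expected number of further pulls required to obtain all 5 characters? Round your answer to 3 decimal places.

With k distinct characters already seen, the next new one takes an expected 5/(5-k) pulls.
Sum over k = 3,...,4: E = 5/2 + 5/1 = 7.5000.

7.500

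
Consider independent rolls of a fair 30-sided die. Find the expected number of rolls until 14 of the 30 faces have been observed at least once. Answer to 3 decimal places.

18.428

With k distinct faces already seen, the next new one arrives after an expected 30/(30-k) rolls.
Sum over k = 0,...,13: E = 30/30 + 30/29 + 30/28 + ... + 30/18 + 30/17 = 18.4277.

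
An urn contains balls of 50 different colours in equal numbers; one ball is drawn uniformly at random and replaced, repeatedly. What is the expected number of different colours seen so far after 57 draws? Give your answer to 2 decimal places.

For each colour, P(seen in 57 draws) = 1 - (49/50)^57 = 0.684.
By linearity of expectation, E[distinct seen] = 50·(1 - (49/50)^57) = 34.193.

34.19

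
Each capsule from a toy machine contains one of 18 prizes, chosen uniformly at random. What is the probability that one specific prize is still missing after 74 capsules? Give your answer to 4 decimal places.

On each capsule the fixed prize fails to appear with probability 17/18.
P(still missing after 74) = (17/18)^74 = 0.01456.

0.0146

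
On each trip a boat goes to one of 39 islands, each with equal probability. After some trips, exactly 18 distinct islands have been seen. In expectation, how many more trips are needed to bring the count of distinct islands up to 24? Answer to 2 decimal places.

12.76

The wait to go from k to k+1 distinct islands is geometric with mean 39/(39-k).
Sum over k = 18,...,23: E = 39/21 + 39/20 + 39/19 + 39/18 + 39/17 + 39/16 = 12.758.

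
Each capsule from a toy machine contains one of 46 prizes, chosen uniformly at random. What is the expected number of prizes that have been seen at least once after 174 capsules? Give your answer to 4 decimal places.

44.9957

For each prize, P(seen in 174 capsules) = 1 - (45/46)^174 = 0.97817.
By linearity of expectation, E[distinct seen] = 46·(1 - (45/46)^174) = 44.99568.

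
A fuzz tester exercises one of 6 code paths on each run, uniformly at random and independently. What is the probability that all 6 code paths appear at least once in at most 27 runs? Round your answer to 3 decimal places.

0.957

By inclusion–exclusion over which code paths are missing,
P(all seen) = Σ_{j=0}^{6} (-1)^j C(6,j)((6-j)/6)^27
= 1.0000 - 0.0437 + 0.0003 - 0.0000 + 0.0000 - 0.0000 + 0.0000
= 0.9566.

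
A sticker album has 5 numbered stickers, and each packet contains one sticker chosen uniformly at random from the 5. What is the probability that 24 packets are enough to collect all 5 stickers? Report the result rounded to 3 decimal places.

By inclusion–exclusion over which stickers are missing,
P(all seen) = Σ_{j=0}^{5} (-1)^j C(5,j)((5-j)/5)^24
= 1.0000 - 0.0236 + 0.0000 - 0.0000 + 0.0000 - 0.0000
= 0.9764.

0.976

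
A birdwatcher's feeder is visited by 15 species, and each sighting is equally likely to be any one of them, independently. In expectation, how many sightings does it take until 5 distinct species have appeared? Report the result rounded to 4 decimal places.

With k distinct species already seen, the next new one arrives after an expected 15/(15-k) sightings.
Sum over k = 0,...,4: E = 15/15 + 15/14 + 15/13 + 15/12 + 15/11 = 5.83891.

5.8389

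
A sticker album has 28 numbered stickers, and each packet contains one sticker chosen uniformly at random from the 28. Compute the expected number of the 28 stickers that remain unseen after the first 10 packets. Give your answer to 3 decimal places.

For each sticker, P(unseen after 10) = (27/28)^10 = 0.6951.
By linearity of expectation, E[unseen] = 28·(27/28)^10 = 19.4632.

19.463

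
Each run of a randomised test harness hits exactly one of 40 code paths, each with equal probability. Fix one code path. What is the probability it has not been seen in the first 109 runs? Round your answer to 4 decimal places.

0.0633

Each run misses the fixed code path with probability (40-1)/40 = 39/40, independently.
P(still missing after 109) = (39/40)^109 = 0.06331.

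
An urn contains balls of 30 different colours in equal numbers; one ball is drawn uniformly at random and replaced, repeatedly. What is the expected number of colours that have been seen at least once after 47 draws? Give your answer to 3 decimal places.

For each colour, P(seen in 47 draws) = 1 - (29/30)^47 = 0.7968.
By linearity of expectation, E[distinct seen] = 30·(1 - (29/30)^47) = 23.9028.

23.903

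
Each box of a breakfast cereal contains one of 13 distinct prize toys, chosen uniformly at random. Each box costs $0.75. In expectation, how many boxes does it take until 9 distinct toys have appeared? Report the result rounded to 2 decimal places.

14.26

With k distinct toys already seen, the next new one arrives after an expected 13/(13-k) boxes.
Sum over k = 0,...,8: E = 13/13 + 13/12 + 13/11 + ... + 13/6 + 13/5 = 14.258.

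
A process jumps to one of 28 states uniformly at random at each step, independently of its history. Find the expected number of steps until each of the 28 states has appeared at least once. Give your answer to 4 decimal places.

109.9608

The wait to go from k to k+1 distinct states is geometric with mean 28/(28-k).
E[T] = 28/28 + 28/27 + 28/26 + ... + 28/2 + 28/1 = 28·H_{28}.
H_{28} = 3.92717, so E[T] = 109.96079.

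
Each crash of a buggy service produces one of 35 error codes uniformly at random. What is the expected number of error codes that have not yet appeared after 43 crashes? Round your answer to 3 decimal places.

10.063

For each error code, P(unseen after 43) = (34/35)^43 = 0.2875.
By linearity of expectation, E[unseen] = 35·(34/35)^43 = 10.0632.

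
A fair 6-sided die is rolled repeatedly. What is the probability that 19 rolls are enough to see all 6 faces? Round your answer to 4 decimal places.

Let A_i be the event that face i is missing after 19 rolls. By inclusion–exclusion on the A_i,
P(all seen) = Σ_{j=0}^{6} (-1)^j C(6,j)((6-j)/6)^19
= 1.00000 - 0.18781 + 0.00677 - 0.00004 + 0.00000 - 0.00000 + 0.00000
= 0.81892.

0.8189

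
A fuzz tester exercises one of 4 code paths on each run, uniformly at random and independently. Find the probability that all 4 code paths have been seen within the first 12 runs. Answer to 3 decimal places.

0.875

Let A_i be the event that code path i is missing after 12 runs. By inclusion–exclusion on the A_i,
P(all seen) = Σ_{j=0}^{4} (-1)^j C(4,j)((4-j)/4)^12
= 1.0000 - 0.1267 + 0.0015 - 0.0000 + 0.0000
= 0.8748.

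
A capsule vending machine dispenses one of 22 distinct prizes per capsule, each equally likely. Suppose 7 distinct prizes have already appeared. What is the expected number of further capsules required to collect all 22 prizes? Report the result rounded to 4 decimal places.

From k distinct to k+1 distinct takes on average 22/(22-k) capsules.
Sum over k = 7,...,21: E = 22/15 + 22/14 + 22/13 + ... + 22/2 + 22/1 = 73.00104.

73.0010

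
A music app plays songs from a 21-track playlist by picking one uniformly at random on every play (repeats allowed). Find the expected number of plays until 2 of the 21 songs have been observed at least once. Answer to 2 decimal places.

Going from k to k+1 distinct takes a geometric number of plays with mean 21/(21-k).
Sum over k = 0,...,1: E = 21/21 + 21/20 = 2.050.

2.05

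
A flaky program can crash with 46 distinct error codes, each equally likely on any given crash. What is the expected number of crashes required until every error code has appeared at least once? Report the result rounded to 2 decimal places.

203.17

Split into phases: going from k distinct to k+1 distinct takes on average 46/(46-k) crashes.
E[T] = 46/46 + 46/45 + 46/44 + ... + 46/2 + 46/1 = 46·H_{46}.
H_{46} = 4.417, so E[T] = 203.168.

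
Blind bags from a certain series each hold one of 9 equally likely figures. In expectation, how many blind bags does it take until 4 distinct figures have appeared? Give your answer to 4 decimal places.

With k distinct figures already seen, the next new one arrives after an expected 9/(9-k) blind bags.
Sum over k = 0,...,3: E = 9/9 + 9/8 + 9/7 + 9/6 = 4.91071.

4.9107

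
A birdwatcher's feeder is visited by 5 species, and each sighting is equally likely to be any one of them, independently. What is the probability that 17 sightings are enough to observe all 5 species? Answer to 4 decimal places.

Let A_i be the event that species i is missing after 17 sightings. By inclusion–exclusion on the A_i,
P(all seen) = Σ_{j=0}^{5} (-1)^j C(5,j)((5-j)/5)^17
= 1.00000 - 0.11259 + 0.00169 - 0.00000 + 0.00000 - 0.00000
= 0.88910.

0.8891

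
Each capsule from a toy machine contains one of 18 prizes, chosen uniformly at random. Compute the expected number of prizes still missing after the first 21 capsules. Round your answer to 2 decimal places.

5.42

For each prize, P(unseen after 21) = (17/18)^21 = 0.301.
By linearity of expectation, E[unseen] = 18·(17/18)^21 = 5.420.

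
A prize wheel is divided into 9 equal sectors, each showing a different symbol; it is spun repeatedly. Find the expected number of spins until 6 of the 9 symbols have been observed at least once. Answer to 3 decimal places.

8.961

Going from k to k+1 distinct takes a geometric number of spins with mean 9/(9-k).
Sum over k = 0,...,5: E = 9/9 + 9/8 + 9/7 + 9/6 + 9/5 + 9/4 = 8.9607.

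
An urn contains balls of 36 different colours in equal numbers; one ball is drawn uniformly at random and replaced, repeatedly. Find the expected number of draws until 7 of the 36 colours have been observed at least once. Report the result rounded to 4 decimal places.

Going from k to k+1 distinct takes a geometric number of draws with mean 36/(36-k).
Sum over k = 0,...,6: E = 36/36 + 36/35 + 36/34 + ... + 36/31 + 36/30 = 7.66459.

7.6646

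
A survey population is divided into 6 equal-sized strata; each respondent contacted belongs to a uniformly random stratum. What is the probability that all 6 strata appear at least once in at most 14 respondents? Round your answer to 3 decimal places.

Let A_i be the event that stratum i is missing after 14 respondents. By inclusion–exclusion on the A_i,
P(all seen) = Σ_{j=0}^{6} (-1)^j C(6,j)((6-j)/6)^14
= 1.0000 - 0.4673 + 0.0514 - 0.0012 + 0.0000 - 0.0000 + 0.0000
= 0.5828.

0.583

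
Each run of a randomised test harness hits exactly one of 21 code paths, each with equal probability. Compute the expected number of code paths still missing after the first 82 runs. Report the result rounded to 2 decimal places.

0.38

For each code path, P(unseen after 82) = (20/21)^82 = 0.018.
By linearity of expectation, E[unseen] = 21·(20/21)^82 = 0.384.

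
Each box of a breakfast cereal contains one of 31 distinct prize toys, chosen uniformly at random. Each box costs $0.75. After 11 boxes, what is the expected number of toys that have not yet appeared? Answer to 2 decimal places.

21.61

For each toy, P(unseen after 11) = (30/31)^11 = 0.697.
By linearity of expectation, E[unseen] = 31·(30/31)^11 = 21.613.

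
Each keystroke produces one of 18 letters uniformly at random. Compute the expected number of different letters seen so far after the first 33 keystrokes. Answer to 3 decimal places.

15.270

For each letter, P(seen in 33 keystrokes) = 1 - (17/18)^33 = 0.8484.
By linearity of expectation, E[distinct seen] = 18·(1 - (17/18)^33) = 15.2704.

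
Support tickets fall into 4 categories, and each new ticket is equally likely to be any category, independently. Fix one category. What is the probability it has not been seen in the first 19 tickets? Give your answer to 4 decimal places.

Each ticket misses the fixed category with probability (4-1)/4 = 3/4, independently.
P(still missing after 19) = (3/4)^19 = 0.00423.

0.0042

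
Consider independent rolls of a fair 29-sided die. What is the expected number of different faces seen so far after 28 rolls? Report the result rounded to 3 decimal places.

For each face, P(seen in 28 rolls) = 1 - (28/29)^28 = 0.6256.
By linearity of expectation, E[distinct seen] = 29·(1 - (28/29)^28) = 18.1438.

18.144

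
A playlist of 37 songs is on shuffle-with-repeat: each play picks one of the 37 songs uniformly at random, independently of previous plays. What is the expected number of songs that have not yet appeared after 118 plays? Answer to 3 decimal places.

For each song, P(unseen after 118) = (36/37)^118 = 0.0394.
By linearity of expectation, E[unseen] = 37·(36/37)^118 = 1.4591.

1.459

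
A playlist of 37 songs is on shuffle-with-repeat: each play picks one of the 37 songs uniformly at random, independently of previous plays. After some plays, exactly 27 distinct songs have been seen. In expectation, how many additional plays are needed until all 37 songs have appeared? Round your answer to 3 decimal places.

From k distinct to k+1 distinct takes on average 37/(37-k) plays.
Sum over k = 27,...,36: E = 37/10 + 37/9 + 37/8 + ... + 37/2 + 37/1 = 108.3718.

108.372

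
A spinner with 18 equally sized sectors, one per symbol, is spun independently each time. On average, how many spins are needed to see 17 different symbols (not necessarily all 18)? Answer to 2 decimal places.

With k distinct symbols already seen, the next new one arrives after an expected 18/(18-k) spins.
Sum over k = 0,...,16: E = 18/18 + 18/17 + 18/16 + ... + 18/3 + 18/2 = 44.912.

44.91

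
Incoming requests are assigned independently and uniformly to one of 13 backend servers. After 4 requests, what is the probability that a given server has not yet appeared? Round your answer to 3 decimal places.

0.726

Each request misses the fixed server with probability (13-1)/13 = 12/13, independently.
P(still missing after 4) = (12/13)^4 = 0.7260.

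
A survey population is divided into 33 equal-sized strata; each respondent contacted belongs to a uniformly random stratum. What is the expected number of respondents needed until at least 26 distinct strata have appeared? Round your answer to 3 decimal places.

49.366

Going from k to k+1 distinct takes a geometric number of respondents with mean 33/(33-k).
Sum over k = 0,...,25: E = 33/33 + 33/32 + 33/31 + ... + 33/9 + 33/8 = 49.3661.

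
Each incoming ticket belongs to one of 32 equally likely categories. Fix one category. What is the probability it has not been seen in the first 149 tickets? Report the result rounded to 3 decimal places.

0.009

On each ticket the fixed category fails to appear with probability 31/32.
P(still missing after 149) = (31/32)^149 = 0.0088.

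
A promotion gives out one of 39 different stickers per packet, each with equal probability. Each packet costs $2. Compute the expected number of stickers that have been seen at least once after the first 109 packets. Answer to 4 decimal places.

36.7016

For each sticker, P(seen in 109 packets) = 1 - (38/39)^109 = 0.94107.
By linearity of expectation, E[distinct seen] = 39·(1 - (38/39)^109) = 36.70155.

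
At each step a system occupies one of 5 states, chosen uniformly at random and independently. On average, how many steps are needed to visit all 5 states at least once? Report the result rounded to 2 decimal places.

11.42

Split into phases: going from k distinct to k+1 distinct takes on average 5/(5-k) steps.
E[T] = 5/5 + 5/4 + 5/3 + 5/2 + 5/1 = 5·H_{5}.
H_{5} = 2.283, so E[T] = 11.417.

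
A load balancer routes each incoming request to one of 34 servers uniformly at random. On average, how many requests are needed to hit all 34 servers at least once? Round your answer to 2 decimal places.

The wait to go from k to k+1 distinct servers is geometric with mean 34/(34-k).
E[T] = 34/34 + 34/33 + 34/32 + ... + 34/2 + 34/1 = 34·H_{34}.
H_{34} = 4.118, so E[T] = 140.019.

140.02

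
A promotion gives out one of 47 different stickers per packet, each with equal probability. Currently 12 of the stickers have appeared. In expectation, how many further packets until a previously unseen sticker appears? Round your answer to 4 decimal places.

1.3429

Each packet yields a new sticker with probability (47-12)/47 = 35/47, so the wait is geometric with mean 47/35.
E = 47/35 = 1.34286.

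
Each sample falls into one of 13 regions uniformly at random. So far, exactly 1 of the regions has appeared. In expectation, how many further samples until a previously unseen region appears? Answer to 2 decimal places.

The number of samples until the next new region is geometric with success probability 12/13, so its mean is 13/12.
E = 13/12 = 1.083.

1.08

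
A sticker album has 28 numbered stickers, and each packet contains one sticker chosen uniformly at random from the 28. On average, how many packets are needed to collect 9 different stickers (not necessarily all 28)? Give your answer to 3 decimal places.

Going from k to k+1 distinct takes a geometric number of packets with mean 28/(28-k).
Sum over k = 0,...,8: E = 28/28 + 28/27 + 28/26 + ... + 28/21 + 28/20 = 10.6241.

10.624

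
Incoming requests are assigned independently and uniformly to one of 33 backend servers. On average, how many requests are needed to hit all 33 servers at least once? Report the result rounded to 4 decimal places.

The wait to go from k to k+1 distinct servers is geometric with mean 33/(33-k).
E[T] = 33/33 + 33/32 + 33/31 + ... + 33/2 + 33/1 = 33·H_{33}.
H_{33} = 4.08880, so E[T] = 134.93034.

134.9303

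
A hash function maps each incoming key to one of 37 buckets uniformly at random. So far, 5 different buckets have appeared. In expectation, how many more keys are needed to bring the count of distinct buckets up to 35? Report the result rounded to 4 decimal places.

With k distinct buckets already seen, the next new one takes an expected 37/(37-k) keys.
Sum over k = 5,...,34: E = 37/32 + 37/31 + 37/30 + ... + 37/4 + 37/3 = 94.66432.

94.6643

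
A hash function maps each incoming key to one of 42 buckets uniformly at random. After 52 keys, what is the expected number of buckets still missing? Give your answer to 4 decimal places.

11.9963

For each bucket, P(unseen after 52) = (41/42)^52 = 0.28563.
By linearity of expectation, E[unseen] = 42·(41/42)^52 = 11.99628.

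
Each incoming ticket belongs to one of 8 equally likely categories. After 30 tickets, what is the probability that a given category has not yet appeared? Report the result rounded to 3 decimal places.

Each ticket misses the fixed category with probability (8-1)/8 = 7/8, independently.
P(still missing after 30) = (7/8)^30 = 0.0182.

0.018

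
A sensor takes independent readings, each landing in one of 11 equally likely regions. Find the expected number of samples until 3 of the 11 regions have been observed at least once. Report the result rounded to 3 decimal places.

3.322

Going from k to k+1 distinct takes a geometric number of samples with mean 11/(11-k).
Sum over k = 0,...,2: E = 11/11 + 11/10 + 11/9 = 3.3222.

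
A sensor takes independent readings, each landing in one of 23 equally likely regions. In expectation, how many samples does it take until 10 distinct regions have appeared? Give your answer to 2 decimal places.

12.75

Going from k to k+1 distinct takes a geometric number of samples with mean 23/(23-k).
Sum over k = 0,...,9: E = 23/23 + 23/22 + 23/21 + ... + 23/15 + 23/14 = 12.746.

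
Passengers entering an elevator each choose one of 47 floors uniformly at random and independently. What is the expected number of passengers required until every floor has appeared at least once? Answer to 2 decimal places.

After k distinct floors have appeared, the next passenger gives a new one with probability (47-k)/47, so the expected wait for the (k+1)-th is 47/(47-k).
E[T] = 47/47 + 47/46 + 47/45 + ... + 47/2 + 47/1 = 47·H_{47}.
H_{47} = 4.438, so E[T] = 208.584.

208.58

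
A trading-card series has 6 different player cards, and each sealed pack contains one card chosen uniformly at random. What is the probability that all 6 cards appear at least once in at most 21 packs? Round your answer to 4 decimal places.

By inclusion–exclusion over which cards are missing,
P(all seen) = Σ_{j=0}^{6} (-1)^j C(6,j)((6-j)/6)^21
= 1.00000 - 0.13042 + 0.00301 - 0.00001 + 0.00000 - 0.00000 + 0.00000
= 0.87258.

0.8726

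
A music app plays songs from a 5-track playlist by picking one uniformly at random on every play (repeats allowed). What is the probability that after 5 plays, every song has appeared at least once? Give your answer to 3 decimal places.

0.038

Let A_i be the event that song i is missing after 5 plays. By inclusion–exclusion on the A_i,
P(all seen) = Σ_{j=0}^{5} (-1)^j C(5,j)((5-j)/5)^5
= 1.0000 - 1.6384 + 0.7776 - 0.1024 + 0.0016 - 0.0000
= 0.0384.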